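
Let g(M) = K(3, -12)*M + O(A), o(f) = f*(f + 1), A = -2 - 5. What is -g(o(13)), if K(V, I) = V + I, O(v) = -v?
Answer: 1631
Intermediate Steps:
A = -7
o(f) = f*(1 + f)
K(V, I) = I + V
g(M) = 7 - 9*M (g(M) = (-12 + 3)*M - 1*(-7) = -9*M + 7 = 7 - 9*M)
-g(o(13)) = -(7 - 117*(1 + 13)) = -(7 - 117*14) = -(7 - 9*182) = -(7 - 1638) = -1*(-1631) = 1631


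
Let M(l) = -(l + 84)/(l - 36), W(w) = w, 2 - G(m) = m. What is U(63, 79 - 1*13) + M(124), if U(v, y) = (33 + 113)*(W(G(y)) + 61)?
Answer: -4844/11 ≈ -440.36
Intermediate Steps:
G(m) = 2 - m
U(v, y) = 9198 - 146*y (U(v, y) = (33 + 113)*((2 - y) + 61) = 146*(63 - y) = 9198 - 146*y)
M(l) = -(84 + l)/(-36 + l)
U(63, 79 - 1*13) + M(124) = (9198 - 146*(79 - 1*13)) + (-84 - 1*124)/(-36 + 124) = (9198 - 146*(79 - 13)) + (-84 - 124)/88 = (9198 - 146*66) + (1/88)*(-208) = (9198 - 9636) - 26/11 = -438 - 26/11 = -4844/11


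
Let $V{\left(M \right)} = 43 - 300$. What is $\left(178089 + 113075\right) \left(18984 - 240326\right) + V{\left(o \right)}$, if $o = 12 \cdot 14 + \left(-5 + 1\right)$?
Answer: $-64446822345$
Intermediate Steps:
$o = 164$ ($o = 168 - 4 = 164$)
$V{\left(M \right)} = -257$ ($V{\left(M \right)} = 43 - 300 = -257$)
$\left(178089 + 113075\right) \left(18984 - 240326\right) + V{\left(o \right)} = \left(178089 + 113075\right) \left(18984 - 240326\right) - 257 = 291164 \left(-221342\right) - 257 = -64446822088 - 257 = -64446822345$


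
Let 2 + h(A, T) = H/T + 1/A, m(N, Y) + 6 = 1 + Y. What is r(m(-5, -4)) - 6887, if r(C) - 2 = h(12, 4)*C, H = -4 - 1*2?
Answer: -27417/4 ≈ -6854.3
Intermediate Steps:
m(N, Y) = -5 + Y (m(N, Y) = -6 + (1 + Y) = -5 + Y)
H = -6 (H = -4 - 2 = -6)
h(A, T) = -2 + 1/A - 6/T (h(A, T) = -2 + (-6/T + 1/A) = -2 + (1/A - 6/T) = -2 + 1/A - 6/T)
r(C) = 2 - 41*C/12 (r(C) = 2 + (-2 + 1/12 - 6/4)*C = 2 + (-2 + 1/12 - 6*¼)*C = 2 + (-2 + 1/12 - 3/2)*C = 2 - 41*C/12)
r(m(-5, -4)) - 6887 = (2 - 41*(-5 - 4)/12) - 6887 = (2 - 41/12*(-9)) - 6887 = (2 + 123/4) - 6887 = 131/4 - 6887 = -27417/4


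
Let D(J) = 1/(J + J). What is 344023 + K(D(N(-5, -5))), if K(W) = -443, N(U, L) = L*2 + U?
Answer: 343580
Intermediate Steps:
N(U, L) = U + 2*L (N(U, L) = 2*L + U = U + 2*L)
D(J) = 1/(2*J)
344023 + K(D(N(-5, -5))) = 344023 - 443 = 343580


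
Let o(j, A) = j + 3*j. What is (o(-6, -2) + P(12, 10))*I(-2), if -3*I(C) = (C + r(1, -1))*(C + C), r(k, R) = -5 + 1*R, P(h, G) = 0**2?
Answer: 256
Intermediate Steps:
P(h, G) = 0
r(k, R) = -5 + R
o(j, A) = 4*j
I(C) = -2*C*(-6 + C)/3 (I(C) = -(C + (-5 - 1))*(C + C)/3 = -(C - 6)*2*C/3 = -(-6 + C)*2*C/3 = -2*C*(-6 + C)/3)
(o(-6, -2) + P(12, 10))*I(-2) = (4*(-6) + 0)*((2/3)*(-2)*(6 - 1*(-2))) = (-24 + 0)*((2/3)*(-2)*(6 + 2)) = -16*(-2)*8 = -24*(-32/3) = 256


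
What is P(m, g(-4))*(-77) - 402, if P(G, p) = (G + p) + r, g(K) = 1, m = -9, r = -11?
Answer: 1061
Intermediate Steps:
P(G, p) = -11 + G + p (P(G, p) = (G + p) - 11 = -11 + G + p)
P(m, g(-4))*(-77) - 402 = (-11 - 9 + 1)*(-77) - 402 = -19*(-77) - 402 = 1463 - 402 = 1061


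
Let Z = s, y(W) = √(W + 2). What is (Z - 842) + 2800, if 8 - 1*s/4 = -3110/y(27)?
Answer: 1990 + 12440*√29/29 ≈ 4300.0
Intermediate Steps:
y(W) = √(2 + W)
s = 32 + 12440*√29/29 (s = 32 - (-12440)/(√(2 + 27)) = 32 - (-12440)/(√29) = 32 - (-12440)*√29/29 = 32 + 12440*√29/29 ≈ 2342.1)
Z = 32 + 12440*√29/29 ≈ 2342.1
(Z - 842) + 2800 = ((32 + 12440*√29/29) - 842) + 2800 = (-810 + 12440*√29/29) + 2800 = 1990 + 12440*√29/29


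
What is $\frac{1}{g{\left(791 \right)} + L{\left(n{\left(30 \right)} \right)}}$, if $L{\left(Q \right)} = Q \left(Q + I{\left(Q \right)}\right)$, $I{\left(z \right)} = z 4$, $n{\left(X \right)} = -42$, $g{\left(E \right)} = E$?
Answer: $\frac{1}{9611} \approx 0.00010405$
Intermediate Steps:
$I{\left(z \right)} = 4 z$
$L{\left(Q \right)} = 5 Q^{2}$ ($L{\left(Q \right)} = Q \left(Q + 4 Q\right) = Q 5 Q = 5 Q^{2}$)
$\frac{1}{g{\left(791 \right)} + L{\left(n{\left(30 \right)} \right)}} = \frac{1}{791 + 5 \left(-42\right)^{2}} = \frac{1}{791 + 5 \cdot 1764} = \frac{1}{791 + 8820} = \frac{1}{9611}$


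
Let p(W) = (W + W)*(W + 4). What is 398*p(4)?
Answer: 25472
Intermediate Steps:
p(W) = 2*W*(4 + W) (p(W) = (2*W)*(4 + W) = 2*W*(4 + W))
398*p(4) = 398*(2*4*(4 + 4)) = 398*(2*4*8) = 398*64 = 25472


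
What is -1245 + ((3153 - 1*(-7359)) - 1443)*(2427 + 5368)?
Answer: 70691610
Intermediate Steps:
-1245 + ((3153 - 1*(-7359)) - 1443)*(2427 + 5368) = -1245 + ((3153 + 7359) - 1443)*7795 = -1245 + (10512 - 1443)*7795 = -1245 + 9069*7795 = -1245 + 70692855 = 70691610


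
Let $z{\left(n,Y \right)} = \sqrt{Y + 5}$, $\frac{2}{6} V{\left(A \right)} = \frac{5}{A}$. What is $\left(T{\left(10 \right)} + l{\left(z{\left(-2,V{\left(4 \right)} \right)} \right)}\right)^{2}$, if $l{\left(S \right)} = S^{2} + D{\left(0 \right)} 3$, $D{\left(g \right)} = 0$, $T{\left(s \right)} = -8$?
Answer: $\frac{9}{16} \approx 0.5625$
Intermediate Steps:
$V{\left(A \right)} = \frac{15}{A}$ ($V{\left(A \right)} = 3 \frac{5}{A} = \frac{15}{A}$)
$z{\left(n,Y \right)} = \sqrt{5 + Y}$
$l{\left(S \right)} = S^{2}$ ($l{\left(S \right)} = S^{2} + 0 \cdot 3 = S^{2} + 0 = S^{2}$)
$\left(T{\left(10 \right)} + l{\left(z{\left(-2,V{\left(4 \right)} \right)} \right)}\right)^{2} = \left(-8 + \left(\sqrt{5 + \frac{15}{4}}\right)^{2}\right)^{2} = \left(-8 + \left(\sqrt{\frac{35}{4}}\right)^{2}\right)^{2} = \left(-8 + \left(\frac{\sqrt{35}}{2}\right)^{2}\right)^{2} = \left(-8 + \frac{35}{4}\right)^{2} = \left(\frac{3}{4}\right)^{2} = \frac{9}{16}$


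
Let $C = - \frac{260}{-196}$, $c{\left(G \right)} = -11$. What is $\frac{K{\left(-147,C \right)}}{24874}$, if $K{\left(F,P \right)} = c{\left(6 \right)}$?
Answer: $- \frac{11}{24874} \approx -0.00044223$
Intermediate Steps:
$C = \frac{65}{49}$ ($C = \left(-260\right) \left(- \frac{1}{196}\right) = \frac{65}{49} \approx 1.3265$)
$K{\left(F,P \right)} = -11$
$\frac{K{\left(-147,C \right)}}{24874} = - \frac{11}{24874}$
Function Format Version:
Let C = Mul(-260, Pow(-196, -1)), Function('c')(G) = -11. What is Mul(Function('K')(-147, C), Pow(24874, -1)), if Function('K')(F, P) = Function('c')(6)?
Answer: Rational(-11, 24874) ≈ -0.00044223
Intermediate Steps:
C = Rational(65, 49) (C = Mul(-260, Rational(-1, 196)) = Rational(65, 49) ≈ 1.3265)
Function('K')(F, P) = -11
Mul(Function('K')(-147, C), Pow(24874, -1)) = Mul(-11, Pow(24874, -1)) = Mul(-11, Rational(1, 24874)) = Rational(-11, 24874)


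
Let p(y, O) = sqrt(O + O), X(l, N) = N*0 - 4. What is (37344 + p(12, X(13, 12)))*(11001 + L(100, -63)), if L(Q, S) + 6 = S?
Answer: 408244608 + 21864*I*sqrt(2) ≈ 4.0824e+8 + 30920.0*I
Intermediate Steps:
X(l, N) = -4 (X(l, N) = 0 - 4 = -4)
L(Q, S) = -6 + S
p(y, O) = sqrt(2)*sqrt(O) (p(y, O) = sqrt(2*O) = sqrt(2)*sqrt(O))
(37344 + p(12, X(13, 12)))*(11001 + L(100, -63)) = (37344 + sqrt(2)*sqrt(-4))*(11001 + (-6 - 63)) = (37344 + sqrt(2)*(2*I))*(11001 - 69) = (37344 + 2*I*sqrt(2))*10932 = 408244608 + 21864*I*sqrt(2)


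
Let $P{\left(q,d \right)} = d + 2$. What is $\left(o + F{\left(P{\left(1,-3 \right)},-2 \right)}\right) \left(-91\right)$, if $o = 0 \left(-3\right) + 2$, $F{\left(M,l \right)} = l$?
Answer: $0$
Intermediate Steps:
$P{\left(q,d \right)} = 2 + d$
$o = 2$ ($o = 0 + 2 = 2$)
$\left(o + F{\left(P{\left(1,-3 \right)},-2 \right)}\right) \left(-91\right) = \left(2 - 2\right) \left(-91\right) = 0 \left(-91\right) = 0$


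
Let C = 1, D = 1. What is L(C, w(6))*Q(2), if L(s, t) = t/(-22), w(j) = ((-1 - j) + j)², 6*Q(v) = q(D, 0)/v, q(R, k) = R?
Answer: -1/264 ≈ -0.0037879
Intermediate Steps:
Q(v) = 1/(6*v) (Q(v) = (1/v)/6 = 1/(6*v))
w(j) = 1 (w(j) = (-1)² = 1)
L(s, t) = -t/22 (L(s, t) = t*(-1/22) = -t/22)
L(C, w(6))*Q(2) = (-1/22*1)*((⅙)/2) = -1/(132*2) = -1/22*1/12 = -1/264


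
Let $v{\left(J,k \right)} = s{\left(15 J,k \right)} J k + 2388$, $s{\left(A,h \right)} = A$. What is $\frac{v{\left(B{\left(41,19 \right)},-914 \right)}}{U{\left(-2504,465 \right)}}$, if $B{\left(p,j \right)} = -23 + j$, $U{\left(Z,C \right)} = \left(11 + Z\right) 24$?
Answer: $\frac{2009}{554} \approx 3.6264$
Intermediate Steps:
$U{\left(Z,C \right)} = 264 + 24 Z$
$v{\left(J,k \right)} = 2388 + 15 k J^{2}$ ($v{\left(J,k \right)} = 15 J J k + 2388 = 15 J^{2} k + 2388 = 15 k J^{2} + 2388 = 2388 + 15 k J^{2}$)
$\frac{v{\left(B{\left(41,19 \right)},-914 \right)}}{U{\left(-2504,465 \right)}} = \frac{2388 + 15 \left(-914\right) \left(-23 + 19\right)^{2}}{264 + 24 \left(-2504\right)} = \frac{2388 + 15 \left(-914\right) \left(-4\right)^{2}}{264 - 60096} = \frac{2388 + 15 \left(-914\right) 16}{-59832} = \left(2388 - 219360\right) \left(- \frac{1}{59832}\right) = \left(-216972\right) \left(- \frac{1}{59832}\right) = \frac{2009}{554}$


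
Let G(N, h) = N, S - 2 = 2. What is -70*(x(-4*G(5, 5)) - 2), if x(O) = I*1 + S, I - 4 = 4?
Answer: -700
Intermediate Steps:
I = 8 (I = 4 + 4 = 8)
S = 4 (S = 2 + 2 = 4)
x(O) = 12 (x(O) = 8*1 + 4 = 8 + 4 = 12)
-70*(x(-4*G(5, 5)) - 2) = -70*(12 - 2) = -70*10 = -700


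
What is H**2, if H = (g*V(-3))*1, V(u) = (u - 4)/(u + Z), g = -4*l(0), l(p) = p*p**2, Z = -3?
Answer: 0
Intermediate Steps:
l(p) = p**3
g = 0 (g = -4*0**3 = -4*0 = 0)
V(u) = (-4 + u)/(-3 + u) (V(u) = (u - 4)/(u - 3) = (-4 + u)/(-3 + u))
H = 0 (H = (0*((-4 - 3)/(-3 - 3)))*1 = (0*(-7/(-6)))*1 = (0*(-1/6*(-7)))*1 = (0*(7/6))*1 = 0*1 = 0)
H**2 = 0**2 = 0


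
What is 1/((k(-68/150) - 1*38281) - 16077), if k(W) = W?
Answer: -75/4076884 ≈ -1.8396e-5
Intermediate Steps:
1/((k(-68/150) - 1*38281) - 16077) = 1/((-68/150 - 1*38281) - 16077) = 1/((-68*1/150 - 38281) - 16077) = 1/((-34/75 - 38281) - 16077) = 1/(-2871109/75 - 16077) = 1/(-4076884/75) = -75/4076884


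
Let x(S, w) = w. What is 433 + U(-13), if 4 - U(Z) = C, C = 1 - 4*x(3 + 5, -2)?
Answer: 428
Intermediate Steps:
C = 9 (C = 1 - 4*(-2) = 1 + 8 = 9)
U(Z) = -5 (U(Z) = 4 - 1*9 = 4 - 9 = -5)
433 + U(-13) = 433 - 5 = 428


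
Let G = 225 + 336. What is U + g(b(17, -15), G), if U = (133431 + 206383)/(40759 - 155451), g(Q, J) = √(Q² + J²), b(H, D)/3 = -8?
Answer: -169907/57346 + 3*√35033 ≈ 558.55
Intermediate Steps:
G = 561
b(H, D) = -24 (b(H, D) = 3*(-8) = -24)
g(Q, J) = √(J² + Q²)
U = -169907/57346 (U = 339814/(-114692) = 339814*(-1/114692) = -169907/57346 ≈ -2.9628)
U + g(b(17, -15), G) = -169907/57346 + √(561² + (-24)²) = -169907/57346 + √(314721 + 576) = -169907/57346 + √315297 = -169907/57346 + 3*√35033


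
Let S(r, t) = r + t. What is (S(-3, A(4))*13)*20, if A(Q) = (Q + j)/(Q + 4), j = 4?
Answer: -520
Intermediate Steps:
A(Q) = 1 (A(Q) = (Q + 4)/(Q + 4) = (4 + Q)/(4 + Q) = 1)
(S(-3, A(4))*13)*20 = ((-3 + 1)*13)*20 = -2*13*20 = -26*20 = -520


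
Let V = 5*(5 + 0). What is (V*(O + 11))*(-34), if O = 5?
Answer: -13600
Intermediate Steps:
V = 25 (V = 5*5 = 25)
(V*(O + 11))*(-34) = (25*(5 + 11))*(-34) = (25*16)*(-34) = 400*(-34) = -13600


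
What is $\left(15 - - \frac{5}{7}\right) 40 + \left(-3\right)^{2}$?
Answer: $\frac{4463}{7} \approx 637.57$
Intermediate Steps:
$\left(15 - - \frac{5}{7}\right) 40 + \left(-3\right)^{2} = \left(15 - \left(-5\right) \frac{1}{7}\right) 40 + 9 = \left(15 - - \frac{5}{7}\right) 40 + 9 = \left(15 + \frac{5}{7}\right) 40 + 9 = \frac{110}{7} \cdot 40 + 9 = \frac{4400}{7} + 9 = \frac{4463}{7}$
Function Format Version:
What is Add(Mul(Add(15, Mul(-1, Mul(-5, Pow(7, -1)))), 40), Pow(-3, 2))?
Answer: Rational(4463, 7) ≈ 637.57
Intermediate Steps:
Add(Mul(Add(15, Mul(-1, Mul(-5, Pow(7, -1)))), 40), Pow(-3, 2)) = Add(Mul(Add(15, Mul(-1, Mul(-5, Rational(1, 7)))), 40), 9) = Add(Mul(Add(15, Mul(-1, Rational(-5, 7))), 40), 9) = Add(Mul(Add(15, Rational(5, 7)), 40), 9) = Add(Mul(Rational(110, 7), 40), 9) = Add(Rational(4400, 7), 9) = Rational(4463, 7)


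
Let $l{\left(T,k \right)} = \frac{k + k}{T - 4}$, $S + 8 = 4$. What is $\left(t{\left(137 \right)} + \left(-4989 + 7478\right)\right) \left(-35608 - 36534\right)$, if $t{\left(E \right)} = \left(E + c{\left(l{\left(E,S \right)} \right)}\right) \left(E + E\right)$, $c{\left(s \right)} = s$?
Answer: $- \frac{54842338094}{19} \approx -2.8864 \cdot 10^{9}$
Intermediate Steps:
$S = -4$ ($S = -8 + 4 = -4$)
$l{\left(T,k \right)} = \frac{2 k}{-4 + T}$
$t{\left(E \right)} = 2 E \left(E - \frac{8}{-4 + E}\right)$ ($t{\left(E \right)} = \left(E + 2 \left(-4\right) \frac{1}{-4 + E}\right) \left(E + E\right) = \left(E - \frac{8}{-4 + E}\right) 2 E = 2 E \left(E - \frac{8}{-4 + E}\right)$)
$\left(t{\left(137 \right)} + \left(-4989 + 7478\right)\right) \left(-35608 - 36534\right) = \left(2 \cdot 137 \frac{1}{-4 + 137} \left(-8 + 137 \left(-4 + 137\right)\right) + \left(-4989 + 7478\right)\right) \left(-35608 - 36534\right) = \left(2 \cdot 137 \cdot \frac{1}{133} \left(-8 + 137 \cdot 133\right) + 2489\right) \left(-72142\right) = \left(2 \cdot 137 \cdot \frac{1}{133} \left(-8 + 18221\right) + 2489\right) \left(-72142\right) = \left(2 \cdot 137 \cdot \frac{1}{133} \cdot 18213 + 2489\right) \left(-72142\right) = \left(\frac{4990362}{133} + 2489\right) \left(-72142\right) = \frac{5321399}{133} \left(-72142\right) = - \frac{54842338094}{19}$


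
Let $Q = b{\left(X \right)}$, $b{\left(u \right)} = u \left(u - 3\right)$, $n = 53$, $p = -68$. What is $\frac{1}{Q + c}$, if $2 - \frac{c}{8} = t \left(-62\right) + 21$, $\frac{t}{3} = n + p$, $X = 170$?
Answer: $\frac{1}{5918} \approx 0.00016898$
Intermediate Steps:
$t = -45$ ($t = 3 \left(53 - 68\right) = 3 \left(-15\right) = -45$)
$b{\left(u \right)} = u \left(-3 + u\right)$
$Q = 28390$ ($Q = 170 \left(-3 + 170\right) = 170 \cdot 167 = 28390$)
$c = -22472$ ($c = 16 - 8 \left(\left(-45\right) \left(-62\right) + 21\right) = 16 - 8 \left(2790 + 21\right) = 16 - 22488 = -22472$)
$\frac{1}{Q + c} = \frac{1}{28390 - 22472} = \frac{1}{5918}$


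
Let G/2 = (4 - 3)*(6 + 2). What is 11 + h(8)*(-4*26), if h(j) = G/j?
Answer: -197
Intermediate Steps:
G = 16 (G = 2*((4 - 3)*(6 + 2)) = 2*(1*8) = 2*8 = 16)
h(j) = 16/j
11 + h(8)*(-4*26) = 11 + (16/8)*(-4*26) = 11 + (16*(⅛))*(-104) = 11 + 2*(-104) = 11 - 208 = -197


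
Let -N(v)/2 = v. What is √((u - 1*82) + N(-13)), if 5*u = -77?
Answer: I*√1785/5 ≈ 8.4499*I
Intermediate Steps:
u = -77/5 (u = (⅕)*(-77) = -77/5 ≈ -15.400)
N(v) = -2*v
√((u - 1*82) + N(-13)) = √((-77/5 - 1*82) - 2*(-13)) = √((-77/5 - 82) + 26) = √(-487/5 + 26) = √(-357/5) = I*√1785/5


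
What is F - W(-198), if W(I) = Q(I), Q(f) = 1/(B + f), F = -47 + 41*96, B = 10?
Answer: 731133/188 ≈ 3889.0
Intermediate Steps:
F = 3889 (F = -47 + 3936 = 3889)
Q(f) = 1/(10 + f)
W(I) = 1/(10 + I)
F - W(-198) = 3889 - 1/(10 - 198) = 3889 - 1/(-188) = 3889 - 1*(-1/188) = 3889 + 1/188 = 731133/188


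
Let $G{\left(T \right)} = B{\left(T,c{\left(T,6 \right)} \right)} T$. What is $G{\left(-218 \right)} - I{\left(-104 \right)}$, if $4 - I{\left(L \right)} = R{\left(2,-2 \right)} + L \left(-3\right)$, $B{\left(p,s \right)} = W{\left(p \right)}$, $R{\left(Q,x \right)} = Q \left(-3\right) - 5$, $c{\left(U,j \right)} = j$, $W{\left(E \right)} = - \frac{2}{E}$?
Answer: $295$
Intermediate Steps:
$R{\left(Q,x \right)} = -5 - 3 Q$ ($R{\left(Q,x \right)} = - 3 Q - 5 = -5 - 3 Q$)
$B{\left(p,s \right)} = - \frac{2}{p}$
$I{\left(L \right)} = 15 + 3 L$ ($I{\left(L \right)} = 4 - \left(\left(-5 - 6\right) + L \left(-3\right)\right) = 4 - \left(\left(-5 - 6\right) - 3 L\right) = 4 - \left(-11 - 3 L\right) = 4 + \left(11 + 3 L\right) = 15 + 3 L$)
$G{\left(T \right)} = -2$ ($G{\left(T \right)} = - \frac{2}{T} T = -2$)
$G{\left(-218 \right)} - I{\left(-104 \right)} = -2 - \left(15 + 3 \left(-104\right)\right) = -2 - \left(15 - 312\right) = -2 - -297 = -2 + 297 = 295$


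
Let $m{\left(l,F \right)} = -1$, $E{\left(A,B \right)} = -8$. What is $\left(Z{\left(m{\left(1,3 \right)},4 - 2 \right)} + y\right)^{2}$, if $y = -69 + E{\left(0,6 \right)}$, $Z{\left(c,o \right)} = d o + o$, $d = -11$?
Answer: $9409$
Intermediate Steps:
$Z{\left(c,o \right)} = - 10 o$ ($Z{\left(c,o \right)} = - 11 o + o = - 10 o$)
$y = -77$ ($y = -69 - 8 = -77$)
$\left(Z{\left(m{\left(1,3 \right)},4 - 2 \right)} + y\right)^{2} = \left(- 10 \left(4 - 2\right) - 77\right)^{2} = \left(\left(-10\right) 2 - 77\right)^{2} = \left(-20 - 77\right)^{2} = \left(-97\right)^{2} = 9409$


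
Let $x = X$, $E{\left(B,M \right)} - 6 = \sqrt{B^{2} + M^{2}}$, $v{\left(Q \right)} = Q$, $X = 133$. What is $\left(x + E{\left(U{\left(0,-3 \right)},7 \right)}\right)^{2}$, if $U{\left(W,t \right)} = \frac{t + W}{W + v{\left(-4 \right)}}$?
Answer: $\frac{\left(556 + \sqrt{793}\right)^{2}}{16} \approx 21328.0$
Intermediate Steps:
$U{\left(W,t \right)} = \frac{W + t}{-4 + W}$ ($U{\left(W,t \right)} = \frac{t + W}{W - 4} = \frac{W + t}{-4 + W}$)
$E{\left(B,M \right)} = 6 + \sqrt{B^{2} + M^{2}}$
$x = 133$
$\left(x + E{\left(U{\left(0,-3 \right)},7 \right)}\right)^{2} = \left(133 + \left(6 + \sqrt{\left(\frac{0 - 3}{-4 + 0}\right)^{2} + 7^{2}}\right)\right)^{2} = \left(133 + \left(6 + \sqrt{\left(\frac{1}{-4} \left(-3\right)\right)^{2} + 49}\right)\right)^{2} = \left(133 + \left(6 + \sqrt{\left(\left(- \frac{1}{4}\right) \left(-3\right)\right)^{2} + 49}\right)\right)^{2} = \left(133 + \left(6 + \sqrt{\left(\frac{3}{4}\right)^{2} + 49}\right)\right)^{2} = \left(133 + \left(6 + \sqrt{\frac{9}{16} + 49}\right)\right)^{2} = \left(133 + \left(6 + \sqrt{\frac{793}{16}}\right)\right)^{2} = \left(133 + \left(6 + \frac{\sqrt{793}}{4}\right)\right)^{2} = \left(139 + \frac{\sqrt{793}}{4}\right)^{2}$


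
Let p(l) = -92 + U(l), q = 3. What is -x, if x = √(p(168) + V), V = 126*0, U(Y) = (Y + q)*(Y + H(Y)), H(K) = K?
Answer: -2*√14341 ≈ -239.51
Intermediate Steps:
U(Y) = 2*Y*(3 + Y) (U(Y) = (Y + 3)*(Y + Y) = (3 + Y)*(2*Y) = 2*Y*(3 + Y))
p(l) = -92 + 2*l*(3 + l)
V = 0
x = 2*√14341 (x = √((-92 + 2*168² + 6*168) + 0) = √((-92 + 2*28224 + 1008) + 0) = √((-92 + 56448 + 1008) + 0) = √(57364 + 0) = √57364 = 2*√14341 ≈ 239.51)
-x = -2*√14341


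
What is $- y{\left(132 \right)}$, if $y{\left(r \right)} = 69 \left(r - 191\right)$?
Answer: $4071$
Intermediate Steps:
$y{\left(r \right)} = -13179 + 69 r$ ($y{\left(r \right)} = 69 \left(-191 + r\right) = -13179 + 69 r$)
$- y{\left(132 \right)} = - (-13179 + 69 \cdot 132) = - (-13179 + 9108) = \left(-1\right) \left(-4071\right) = 4071$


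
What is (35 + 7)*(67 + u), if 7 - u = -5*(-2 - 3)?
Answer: 2058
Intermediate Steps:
u = -18 (u = 7 - (-5)*(-2 - 3) = 7 - (-5)*(-5) = 7 - 1*25 = 7 - 25 = -18)
(35 + 7)*(67 + u) = (35 + 7)*(67 - 18) = 42*49 = 2058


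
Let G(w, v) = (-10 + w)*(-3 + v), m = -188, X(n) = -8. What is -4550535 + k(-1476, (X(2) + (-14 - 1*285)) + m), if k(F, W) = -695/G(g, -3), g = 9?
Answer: -27303905/6 ≈ -4.5506e+6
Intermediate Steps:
k(F, W) = -695/6 (k(F, W) = -695/(30 - 10*(-3) - 3*9 - 3*9) = -695/(30 + 30 - 27 - 27) = -695/6)
-4550535 + k(-1476, (X(2) + (-14 - 1*285)) + m) = -4550535 - 695/6 = -27303905/6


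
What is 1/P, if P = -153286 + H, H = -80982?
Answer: -1/234268 ≈ -4.2686e-6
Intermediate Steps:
P = -234268 (P = -153286 - 80982 = -234268)
1/P = 1/(-234268) = -1/234268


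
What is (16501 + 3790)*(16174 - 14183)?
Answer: 40399381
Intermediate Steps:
(16501 + 3790)*(16174 - 14183) = 20291*1991 = 40399381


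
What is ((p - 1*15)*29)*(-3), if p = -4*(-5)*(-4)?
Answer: 8265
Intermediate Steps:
p = -80 (p = 20*(-4) = -80)
((p - 1*15)*29)*(-3) = ((-80 - 1*15)*29)*(-3) = ((-80 - 15)*29)*(-3) = -95*29*(-3) = -2755*(-3) = 8265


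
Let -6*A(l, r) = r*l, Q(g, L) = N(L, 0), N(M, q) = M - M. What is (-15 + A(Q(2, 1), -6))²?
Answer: 225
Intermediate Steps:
N(M, q) = 0
Q(g, L) = 0
A(l, r) = -l*r/6 (A(l, r) = -r*l/6 = -l*r/6)
(-15 + A(Q(2, 1), -6))² = (-15 - ⅙*0*(-6))² = (-15 + 0)² = (-15)² = 225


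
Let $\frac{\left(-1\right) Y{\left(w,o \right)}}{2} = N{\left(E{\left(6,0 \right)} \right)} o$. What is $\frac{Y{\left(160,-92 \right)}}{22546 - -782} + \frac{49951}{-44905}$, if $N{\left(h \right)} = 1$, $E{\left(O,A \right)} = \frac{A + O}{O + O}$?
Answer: $- \frac{144624301}{130942980} \approx -1.1045$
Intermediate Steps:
$E{\left(O,A \right)} = \frac{A + O}{2 O}$
$Y{\left(w,o \right)} = - 2 o$ ($Y{\left(w,o \right)} = - 2 \cdot 1 o = - 2 o$)
$\frac{Y{\left(160,-92 \right)}}{22546 - -782} + \frac{49951}{-44905} = \frac{\left(-2\right) \left(-92\right)}{22546 - -782} + \frac{49951}{-44905} = \frac{184}{22546 + 782} + 49951 \left(- \frac{1}{44905}\right) = \frac{184}{23328} - \frac{49951}{44905} = 184 \cdot \frac{1}{23328} - \frac{49951}{44905} = \frac{23}{2916} - \frac{49951}{44905} = - \frac{144624301}{130942980}$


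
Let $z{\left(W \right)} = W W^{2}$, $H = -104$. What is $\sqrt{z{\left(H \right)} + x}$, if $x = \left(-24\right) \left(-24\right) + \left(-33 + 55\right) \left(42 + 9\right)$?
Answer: $i \sqrt{1123166} \approx 1059.8 i$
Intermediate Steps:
$z{\left(W \right)} = W^{3}$
$x = 1698$ ($x = 576 + 22 \cdot 51 = 576 + 1122 = 1698$)
$\sqrt{z{\left(H \right)} + x} = \sqrt{\left(-104\right)^{3} + 1698} = \sqrt{-1124864 + 1698} = \sqrt{-1123166} = i \sqrt{1123166}$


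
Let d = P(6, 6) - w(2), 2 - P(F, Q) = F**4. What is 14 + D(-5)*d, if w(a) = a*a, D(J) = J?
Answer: 6504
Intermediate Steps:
w(a) = a**2
P(F, Q) = 2 - F**4
d = -1298 (d = (2 - 1*6**4) - 1*2**2 = (2 - 1*1296) - 1*4 = (2 - 1296) - 4 = -1294 - 4 = -1298)
14 + D(-5)*d = 14 - 5*(-1298) = 14 + 6490 = 6504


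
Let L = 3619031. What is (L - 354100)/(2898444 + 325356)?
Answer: 3264931/3223800 ≈ 1.0128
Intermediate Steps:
(L - 354100)/(2898444 + 325356) = (3619031 - 354100)/(2898444 + 325356) = 3264931/3223800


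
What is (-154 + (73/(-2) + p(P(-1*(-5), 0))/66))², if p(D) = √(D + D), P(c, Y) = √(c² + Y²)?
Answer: (12573 - √10)²/4356 ≈ 36272.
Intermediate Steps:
P(c, Y) = √(Y² + c²)
p(D) = √2*√D (p(D) = √(2*D) = √2*√D)
(-154 + (73/(-2) + p(P(-1*(-5), 0))/66))² = (-154 + (73/(-2) + (√2*√(√(0² + (-1*(-5))²)))/66))² = (-154 + (73*(-½) + (√2*√(√(0 + 5²)))*(1/66)))² = (-154 + (-73/2 + (√2*√(√(0 + 25)))*(1/66)))² = (-154 + (-73/2 + (√2*√(√25))*(1/66)))² = (-154 + (-73/2 + (√2*√5)*(1/66)))² = (-154 + (-73/2 + √10*(1/66)))² = (-154 + (-73/2 + √10/66))² = (-381/2 + √10/66)²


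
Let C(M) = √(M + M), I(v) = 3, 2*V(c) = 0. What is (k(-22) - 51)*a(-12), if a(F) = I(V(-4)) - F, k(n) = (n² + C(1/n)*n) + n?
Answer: 6165 - 30*I*√11 ≈ 6165.0 - 99.499*I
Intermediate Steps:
V(c) = 0 (V(c) = (½)*0 = 0)
C(M) = √2*√M (C(M) = √(2*M) = √2*√M)
k(n) = n + n² + n*√2*√(1/n) (k(n) = (n² + (√2*√(1/n))*n) + n = (n² + n*√2*√(1/n)) + n = n + n² + n*√2*√(1/n))
a(F) = 3 - F
(k(-22) - 51)*a(-12) = (-22*(1 - 22 + √2*√(1/(-22))) - 51)*(3 - 1*(-12)) = (-22*(1 - 22 + √2*√(-1/22)) - 51)*(3 + 12) = (-22*(1 - 22 + √2*(I*√22/22)) - 51)*15 = (-22*(1 - 22 + I*√11/11) - 51)*15 = (-22*(-21 + I*√11/11) - 51)*15 = ((462 - 2*I*√11) - 51)*15 = (411 - 2*I*√11)*15 = 6165 - 30*I*√11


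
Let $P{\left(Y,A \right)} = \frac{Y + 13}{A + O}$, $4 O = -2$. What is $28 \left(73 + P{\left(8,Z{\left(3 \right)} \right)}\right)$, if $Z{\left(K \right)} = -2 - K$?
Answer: $\frac{21308}{11} \approx 1937.1$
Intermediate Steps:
$O = - \frac{1}{2}$ ($O = \frac{1}{4} \left(-2\right) = - \frac{1}{2} \approx -0.5$)
$P{\left(Y,A \right)} = \frac{13 + Y}{- \frac{1}{2} + A}$ ($P{\left(Y,A \right)} = \frac{Y + 13}{A - \frac{1}{2}} = \frac{13 + Y}{- \frac{1}{2} + A}$)
$28 \left(73 + P{\left(8,Z{\left(3 \right)} \right)}\right) = 28 \left(73 + \frac{2 \left(13 + 8\right)}{-1 + 2 \left(-2 - 3\right)}\right) = 28 \left(73 + 2 \frac{1}{-1 + 2 \left(-2 - 3\right)} 21\right) = 28 \left(73 + 2 \frac{1}{-1 + 2 \left(-5\right)} 21\right) = 28 \left(73 + 2 \frac{1}{-1 - 10} \cdot 21\right) = 28 \left(73 + 2 \frac{1}{-11} \cdot 21\right) = 28 \left(73 + 2 \left(- \frac{1}{11}\right) 21\right) = 28 \left(73 - \frac{42}{11}\right) = 28 \cdot \frac{761}{11} = \frac{21308}{11}$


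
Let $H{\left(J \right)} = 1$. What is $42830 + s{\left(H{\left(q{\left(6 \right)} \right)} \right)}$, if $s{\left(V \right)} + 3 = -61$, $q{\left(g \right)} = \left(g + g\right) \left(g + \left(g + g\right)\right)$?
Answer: $42766$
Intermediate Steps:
$q{\left(g \right)} = 6 g^{2}$ ($q{\left(g \right)} = 2 g \left(g + 2 g\right) = 2 g 3 g = 6 g^{2}$)
$s{\left(V \right)} = -64$ ($s{\left(V \right)} = -3 - 61 = -64$)
$42830 + s{\left(H{\left(q{\left(6 \right)} \right)} \right)} = 42830 - 64 = 42766$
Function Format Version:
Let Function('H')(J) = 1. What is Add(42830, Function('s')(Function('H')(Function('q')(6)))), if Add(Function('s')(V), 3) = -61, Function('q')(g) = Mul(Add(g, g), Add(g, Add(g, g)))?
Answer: 42766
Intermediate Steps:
Function('q')(g) = Mul(6, Pow(g, 2)) (Function('q')(g) = Mul(Mul(2, g), Add(g, Mul(2, g))) = Mul(Mul(2, g), Mul(3, g)) = Mul(6, Pow(g, 2)))
Function('s')(V) = -64 (Function('s')(V) = Add(-3, -61) = -64)
Add(42830, Function('s')(Function('H')(Function('q')(6)))) = Add(42830, -64) = 42766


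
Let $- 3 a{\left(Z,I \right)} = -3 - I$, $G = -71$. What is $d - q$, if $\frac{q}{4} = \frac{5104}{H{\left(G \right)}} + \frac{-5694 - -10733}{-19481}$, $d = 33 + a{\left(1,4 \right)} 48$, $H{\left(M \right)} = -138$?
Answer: $\frac{17180879}{58443} \approx 293.98$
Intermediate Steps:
$a{\left(Z,I \right)} = 1 + \frac{I}{3}$ ($a{\left(Z,I \right)} = - \frac{-3 - I}{3} = 1 + \frac{I}{3}$)
$d = 145$ ($d = 33 + \left(1 + \frac{1}{3} \cdot 4\right) 48 = 33 + \left(1 + \frac{4}{3}\right) 48 = 33 + \frac{7}{3} \cdot 48 = 33 + 112 = 145$)
$q = - \frac{8706644}{58443}$ ($q = 4 \left(\frac{5104}{-138} + \frac{-5694 - -10733}{-19481}\right) = 4 \left(5104 \left(- \frac{1}{138}\right) + \left(-5694 + 10733\right) \left(- \frac{1}{19481}\right)\right) = 4 \left(- \frac{2552}{69} + 5039 \left(- \frac{1}{19481}\right)\right) = 4 \left(- \frac{2552}{69} - \frac{5039}{19481}\right) = 4 \left(- \frac{2176661}{58443}\right) = - \frac{8706644}{58443} \approx -148.98$)
$d - q = 145 - - \frac{8706644}{58443} = 145 + \frac{8706644}{58443} = \frac{17180879}{58443}$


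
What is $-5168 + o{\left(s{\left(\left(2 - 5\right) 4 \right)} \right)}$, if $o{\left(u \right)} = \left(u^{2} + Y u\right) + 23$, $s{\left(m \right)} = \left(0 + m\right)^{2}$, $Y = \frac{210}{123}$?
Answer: $\frac{649311}{41} \approx 15837.0$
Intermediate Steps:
$Y = \frac{70}{41}$ ($Y = 210 \cdot \frac{1}{123} = \frac{70}{41} \approx 1.7073$)
$s{\left(m \right)} = m^{2}$
$o{\left(u \right)} = 23 + u^{2} + \frac{70 u}{41}$ ($o{\left(u \right)} = \left(u^{2} + \frac{70 u}{41}\right) + 23 = 23 + u^{2} + \frac{70 u}{41}$)
$-5168 + o{\left(s{\left(\left(2 - 5\right) 4 \right)} \right)} = -5168 + \left(23 + \left(\left(\left(2 - 5\right) 4\right)^{2}\right)^{2} + \frac{70 \left(\left(2 - 5\right) 4\right)^{2}}{41}\right) = -5168 + \left(23 + \left(\left(\left(-3\right) 4\right)^{2}\right)^{2} + \frac{70 \left(\left(-3\right) 4\right)^{2}}{41}\right) = -5168 + \left(23 + \left(\left(-12\right)^{2}\right)^{2} + \frac{70 \left(-12\right)^{2}}{41}\right) = -5168 + \left(23 + 144^{2} + \frac{70}{41} \cdot 144\right) = -5168 + \left(23 + 20736 + \frac{10080}{41}\right) = -5168 + \frac{861199}{41} = \frac{649311}{41}$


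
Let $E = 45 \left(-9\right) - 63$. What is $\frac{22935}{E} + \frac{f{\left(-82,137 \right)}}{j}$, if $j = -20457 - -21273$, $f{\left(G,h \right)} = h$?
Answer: $- \frac{172693}{3536} \approx -48.839$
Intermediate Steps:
$j = 816$ ($j = -20457 + 21273 = 816$)
$E = -468$ ($E = -405 - 63 = -468$)
$\frac{22935}{E} + \frac{f{\left(-82,137 \right)}}{j} = \frac{22935}{-468} + \frac{137}{816} = 22935 \left(- \frac{1}{468}\right) + 137 \cdot \frac{1}{816} = - \frac{7645}{156} + \frac{137}{816} = - \frac{172693}{3536}$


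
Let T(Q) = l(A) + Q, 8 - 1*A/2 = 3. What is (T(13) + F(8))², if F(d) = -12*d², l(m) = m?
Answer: 555025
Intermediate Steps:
A = 10 (A = 16 - 2*3 = 16 - 6 = 10)
T(Q) = 10 + Q
(T(13) + F(8))² = ((10 + 13) - 12*8²)² = (23 - 12*64)² = (23 - 768)² = (-745)² = 555025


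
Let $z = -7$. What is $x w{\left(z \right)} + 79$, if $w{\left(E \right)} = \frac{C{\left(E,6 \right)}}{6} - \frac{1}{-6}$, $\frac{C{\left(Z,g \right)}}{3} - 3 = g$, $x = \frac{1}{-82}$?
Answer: $\frac{9710}{123} \approx 78.943$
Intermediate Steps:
$x = - \frac{1}{82} \approx -0.012195$
$C{\left(Z,g \right)} = 9 + 3 g$
$w{\left(E \right)} = \frac{14}{3}$ ($w{\left(E \right)} = \frac{9 + 3 \cdot 6}{6} - \frac{1}{-6} = \left(9 + 18\right) \frac{1}{6} - - \frac{1}{6} = 27 \cdot \frac{1}{6} + \frac{1}{6} = \frac{9}{2} + \frac{1}{6} = \frac{14}{3}$)
$x w{\left(z \right)} + 79 = \left(- \frac{1}{82}\right) \frac{14}{3} + 79 = - \frac{7}{123} + 79 = \frac{9710}{123}$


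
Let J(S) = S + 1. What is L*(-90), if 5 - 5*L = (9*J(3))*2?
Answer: 1206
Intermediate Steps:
J(S) = 1 + S
L = -67/5 (L = 1 - 9*(1 + 3)*2/5 = 1 - 9*4*2/5 = 1 - 36*2/5 = 1 - ⅕*72 = 1 - 72/5 = -67/5 ≈ -13.400)
L*(-90) = -67/5*(-90) = 1206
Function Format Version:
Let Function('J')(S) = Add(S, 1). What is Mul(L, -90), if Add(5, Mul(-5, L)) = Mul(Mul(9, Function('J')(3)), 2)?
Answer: 1206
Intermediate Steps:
Function('J')(S) = Add(1, S)
L = Rational(-67, 5) (L = Add(1, Mul(Rational(-1, 5), Mul(Mul(9, Add(1, 3)), 2))) = Add(1, Mul(Rational(-1, 5), Mul(Mul(9, 4), 2))) = Add(1, Mul(Rational(-1, 5), Mul(36, 2))) = Add(1, Mul(Rational(-1, 5), 72)) = Add(1, Rational(-72, 5)) = Rational(-67, 5) ≈ -13.400)
Mul(L, -90) = Mul(Rational(-67, 5), -90) = 1206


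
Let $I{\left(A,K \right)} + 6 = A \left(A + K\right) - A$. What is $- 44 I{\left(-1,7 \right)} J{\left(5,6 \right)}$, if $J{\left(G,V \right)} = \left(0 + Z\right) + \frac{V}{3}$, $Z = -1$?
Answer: $484$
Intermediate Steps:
$I{\left(A,K \right)} = -6 - A + A \left(A + K\right)$ ($I{\left(A,K \right)} = -6 + \left(A \left(A + K\right) - A\right) = -6 + \left(- A + A \left(A + K\right)\right) = -6 - A + A \left(A + K\right)$)
$J{\left(G,V \right)} = -1 + \frac{V}{3}$ ($J{\left(G,V \right)} = \left(0 - 1\right) + \frac{V}{3} = -1 + V \frac{1}{3} = -1 + \frac{V}{3}$)
$- 44 I{\left(-1,7 \right)} J{\left(5,6 \right)} = - 44 \left(-6 + \left(-1\right)^{2} - -1 - 7\right) \left(-1 + \frac{1}{3} \cdot 6\right) = - 44 \left(-6 + 1 + 1 - 7\right) \left(-1 + 2\right) = \left(-44\right) \left(-11\right) 1 = 484 \cdot 1 = 484$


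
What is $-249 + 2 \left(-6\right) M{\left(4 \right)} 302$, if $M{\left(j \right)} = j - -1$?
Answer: $-18369$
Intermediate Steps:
$M{\left(j \right)} = 1 + j$ ($M{\left(j \right)} = j + 1 = 1 + j$)
$-249 + 2 \left(-6\right) M{\left(4 \right)} 302 = -249 + 2 \left(-6\right) \left(1 + 4\right) 302 = -249 + \left(-12\right) 5 \cdot 302 = -249 - 18120 = -18369$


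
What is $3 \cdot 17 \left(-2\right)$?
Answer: $-102$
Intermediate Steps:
$3 \cdot 17 \left(-2\right) = 51 \left(-2\right) = -102$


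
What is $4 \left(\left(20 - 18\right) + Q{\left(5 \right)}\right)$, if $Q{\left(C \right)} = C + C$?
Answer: $48$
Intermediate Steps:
$Q{\left(C \right)} = 2 C$
$4 \left(\left(20 - 18\right) + Q{\left(5 \right)}\right) = 4 \left(\left(20 - 18\right) + 2 \cdot 5\right) = 4 \left(2 + 10\right) = 4 \cdot 12 = 48$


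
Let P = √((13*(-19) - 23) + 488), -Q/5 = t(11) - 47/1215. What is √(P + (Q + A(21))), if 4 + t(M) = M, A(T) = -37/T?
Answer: √(-1306263 + 35721*√218)/189 ≈ 4.6694*I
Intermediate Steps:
t(M) = -4 + M
Q = -8458/243 (Q = -5*((-4 + 11) - 47/1215) = -5*(7 - 47/1215) = -5*8458/1215 = -8458/243 ≈ -34.807)
P = √218 (P = √((-247 - 23) + 488) = √(-270 + 488) = √218 ≈ 14.765)
√(P + (Q + A(21))) = √(√218 + (-8458/243 - 37/21)) = √(√218 - 62203/1701) = √(-62203/1701 + √218)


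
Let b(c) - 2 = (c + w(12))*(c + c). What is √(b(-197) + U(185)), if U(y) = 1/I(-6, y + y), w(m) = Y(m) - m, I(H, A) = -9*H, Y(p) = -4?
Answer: √27191382/18 ≈ 289.70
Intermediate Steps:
w(m) = -4 - m
U(y) = 1/54 (U(y) = 1/(-9*(-6)) = 1/54)
b(c) = 2 + 2*c*(-16 + c) (b(c) = 2 + (c + (-4 - 1*12))*(c + c) = 2 + (c + (-4 - 12))*(2*c) = 2 + (c - 16)*(2*c) = 2 + (-16 + c)*(2*c) = 2 + 2*c*(-16 + c))
√(b(-197) + U(185)) = √((2 - 32*(-197) + 2*(-197)²) + 1/54) = √((2 + 6304 + 2*38809) + 1/54) = √((2 + 6304 + 77618) + 1/54) = √(83924 + 1/54) = √(4531897/54) = √27191382/18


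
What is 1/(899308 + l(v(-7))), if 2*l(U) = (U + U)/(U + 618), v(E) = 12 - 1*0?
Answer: 105/94427342 ≈ 1.1120e-6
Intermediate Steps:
v(E) = 12 (v(E) = 12 + 0 = 12)
l(U) = U/(618 + U) (l(U) = ((U + U)/(U + 618))/2 = ((2*U)/(618 + U))/2 = (2*U/(618 + U))/2 = U/(618 + U))
1/(899308 + l(v(-7))) = 1/(899308 + 12/(618 + 12)) = 1/(899308 + 12/630) = 1/(899308 + 12*(1/630)) = 1/(899308 + 2/105) = 1/(94427342/105) = 105/94427342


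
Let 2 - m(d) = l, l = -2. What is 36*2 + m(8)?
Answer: 76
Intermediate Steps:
m(d) = 4 (m(d) = 2 - 1*(-2) = 2 + 2 = 4)
36*2 + m(8) = 36*2 + 4 = 72 + 4 = 76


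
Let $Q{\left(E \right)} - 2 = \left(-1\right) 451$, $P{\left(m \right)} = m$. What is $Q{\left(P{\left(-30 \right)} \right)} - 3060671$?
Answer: $-3061120$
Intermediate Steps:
$Q{\left(E \right)} = -449$ ($Q{\left(E \right)} = 2 - 451 = -449$)
$Q{\left(P{\left(-30 \right)} \right)} - 3060671 = -449 - 3060671 = -3061120$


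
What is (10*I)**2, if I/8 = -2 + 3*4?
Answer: 640000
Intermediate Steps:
I = 80 (I = 8*(-2 + 3*4) = 8*(-2 + 12) = 8*10 = 80)
(10*I)**2 = (10*80)**2 = 800**2 = 640000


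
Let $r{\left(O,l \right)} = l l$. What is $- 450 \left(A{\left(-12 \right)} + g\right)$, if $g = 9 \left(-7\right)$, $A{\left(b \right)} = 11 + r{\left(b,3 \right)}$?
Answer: $19350$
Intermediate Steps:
$r{\left(O,l \right)} = l^{2}$
$A{\left(b \right)} = 20$ ($A{\left(b \right)} = 11 + 3^{2} = 11 + 9 = 20$)
$g = -63$
$- 450 \left(A{\left(-12 \right)} + g\right) = - 450 \left(20 - 63\right) = \left(-450\right) \left(-43\right) = 19350$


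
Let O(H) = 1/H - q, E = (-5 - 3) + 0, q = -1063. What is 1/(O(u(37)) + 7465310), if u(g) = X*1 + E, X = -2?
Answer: 10/74663729 ≈ 1.3393e-7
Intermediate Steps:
E = -8 (E = -8 + 0 = -8)
u(g) = -10 (u(g) = -2*1 - 8 = -2 - 8 = -10)
O(H) = 1063 + 1/H (O(H) = 1/H - 1*(-1063) = 1/H + 1063 = 1063 + 1/H)
1/(O(u(37)) + 7465310) = 1/((1063 + 1/(-10)) + 7465310) = 1/((1063 - ⅒) + 7465310) = 1/(10629/10 + 7465310) = 1/(74663729/10) = 10/74663729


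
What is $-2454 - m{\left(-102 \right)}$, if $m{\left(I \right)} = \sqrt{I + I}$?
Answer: $-2454 - 2 i \sqrt{51} \approx -2454.0 - 14.283 i$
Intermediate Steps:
$m{\left(I \right)} = \sqrt{2} \sqrt{I}$ ($m{\left(I \right)} = \sqrt{2 I} = \sqrt{2} \sqrt{I}$)
$-2454 - m{\left(-102 \right)} = -2454 - \sqrt{2} \sqrt{-102} = -2454 - \sqrt{2} i \sqrt{102} = -2454 - 2 i \sqrt{51}$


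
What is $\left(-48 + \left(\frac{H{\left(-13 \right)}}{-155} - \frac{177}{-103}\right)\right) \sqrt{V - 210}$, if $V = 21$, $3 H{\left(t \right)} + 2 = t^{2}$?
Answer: $- \frac{2233856 i \sqrt{21}}{15965} \approx - 641.2 i$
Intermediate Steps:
$H{\left(t \right)} = - \frac{2}{3} + \frac{t^{2}}{3}$
$\left(-48 + \left(\frac{H{\left(-13 \right)}}{-155} - \frac{177}{-103}\right)\right) \sqrt{V - 210} = \left(-48 + \left(\frac{- \frac{2}{3} + \frac{\left(-13\right)^{2}}{3}}{-155} - \frac{177}{-103}\right)\right) \sqrt{21 - 210} = \left(-48 + \left(\left(- \frac{2}{3} + \frac{1}{3} \cdot 169\right) \left(- \frac{1}{155}\right) - - \frac{177}{103}\right)\right) \sqrt{-189} = \left(-48 + \left(\left(- \frac{2}{3} + \frac{169}{3}\right) \left(- \frac{1}{155}\right) + \frac{177}{103}\right)\right) 3 i \sqrt{21} = \left(-48 + \left(\frac{167}{3} \left(- \frac{1}{155}\right) + \frac{177}{103}\right)\right) 3 i \sqrt{21} = \left(-48 + \left(- \frac{167}{465} + \frac{177}{103}\right)\right) 3 i \sqrt{21} = \left(-48 + \frac{65104}{47895}\right) 3 i \sqrt{21} = - \frac{2233856 \cdot 3 i \sqrt{21}}{47895} = - \frac{2233856 i \sqrt{21}}{15965}$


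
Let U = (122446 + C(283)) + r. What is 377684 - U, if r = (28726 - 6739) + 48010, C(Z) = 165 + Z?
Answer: 184793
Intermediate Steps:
r = 69997 (r = 21987 + 48010 = 69997)
U = 192891 (U = (122446 + (165 + 283)) + 69997 = (122446 + 448) + 69997 = 122894 + 69997 = 192891)
377684 - U = 377684 - 1*192891 = 377684 - 192891 = 184793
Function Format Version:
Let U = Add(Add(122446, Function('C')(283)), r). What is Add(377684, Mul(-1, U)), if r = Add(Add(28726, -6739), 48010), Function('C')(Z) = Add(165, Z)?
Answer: 184793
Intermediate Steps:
r = 69997 (r = Add(21987, 48010) = 69997)
U = 192891 (U = Add(Add(122446, Add(165, 283)), 69997) = Add(Add(122446, 448), 69997) = Add(122894, 69997) = 192891)
Add(377684, Mul(-1, U)) = Add(377684, Mul(-1, 192891)) = Add(377684, -192891) = 184793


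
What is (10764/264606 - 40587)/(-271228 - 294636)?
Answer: 1789925493/24955168264 ≈ 0.071726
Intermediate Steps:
(10764/264606 - 40587)/(-271228 - 294636) = (10764*(1/264606) - 40587)/(-565864) = (1794/44101 - 40587)*(-1/565864) = -1789925493/44101*(-1/565864) = 1789925493/24955168264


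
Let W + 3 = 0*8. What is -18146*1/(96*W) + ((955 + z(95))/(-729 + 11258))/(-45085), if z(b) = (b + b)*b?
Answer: 861390009145/13671358992 ≈ 63.007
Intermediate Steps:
W = -3 (W = -3 + 0*8 = -3 + 0 = -3)
z(b) = 2*b**2 (z(b) = (2*b)*b = 2*b**2)
-18146*1/(96*W) + ((955 + z(95))/(-729 + 11258))/(-45085) = -18146/((12*8)*(-3)) + ((955 + 2*95**2)/(-729 + 11258))/(-45085) = -18146/(96*(-3)) + ((955 + 2*9025)/10529)*(-1/45085) = -18146/(-288) + ((955 + 18050)*(1/10529))*(-1/45085) = -18146*(-1/288) + (19005*(1/10529))*(-1/45085) = 9073/144 + (19005/10529)*(-1/45085) = 9073/144 - 3801/94939993 = 861390009145/13671358992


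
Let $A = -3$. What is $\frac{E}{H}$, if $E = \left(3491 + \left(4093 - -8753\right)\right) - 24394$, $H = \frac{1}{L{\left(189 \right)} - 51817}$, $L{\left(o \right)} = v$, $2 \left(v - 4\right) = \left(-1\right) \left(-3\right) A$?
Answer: $\frac{834987195}{2} \approx 4.1749 \cdot 10^{8}$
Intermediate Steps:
$v = - \frac{1}{2}$ ($v = 4 + \frac{\left(-1\right) \left(-3\right) \left(-3\right)}{2} = 4 + \frac{3 \left(-3\right)}{2} = 4 + \frac{1}{2} \left(-9\right) = 4 - \frac{9}{2} = - \frac{1}{2} \approx -0.5$)
$L{\left(o \right)} = - \frac{1}{2}$
$H = - \frac{2}{103635}$ ($H = \frac{1}{- \frac{1}{2} - 51817} = \frac{1}{- \frac{103635}{2}} = - \frac{2}{103635} \approx -1.9298 \cdot 10^{-5}$)
$E = -8057$ ($E = \left(3491 + \left(4093 + 8753\right)\right) - 24394 = \left(3491 + 12846\right) - 24394 = 16337 - 24394 = -8057$)
$\frac{E}{H} = - \frac{8057}{- \frac{2}{103635}} = \left(-8057\right) \left(- \frac{103635}{2}\right) = \frac{834987195}{2}$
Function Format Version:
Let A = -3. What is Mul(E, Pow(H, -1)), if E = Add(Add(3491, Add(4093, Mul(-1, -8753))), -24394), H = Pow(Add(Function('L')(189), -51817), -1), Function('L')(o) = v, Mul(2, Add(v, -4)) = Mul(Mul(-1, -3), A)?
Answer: Rational(834987195, 2) ≈ 4.1749e+8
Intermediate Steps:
v = Rational(-1, 2) (v = Add(4, Mul(Rational(1, 2), Mul(Mul(-1, -3), -3))) = Add(4, Mul(Rational(1, 2), Mul(3, -3))) = Add(4, Mul(Rational(1, 2), -9)) = Add(4, Rational(-9, 2)) = Rational(-1, 2) ≈ -0.50000)
Function('L')(o) = Rational(-1, 2)
H = Rational(-2, 103635) (H = Pow(Add(Rational(-1, 2), -51817), -1) = Pow(Rational(-103635, 2), -1) = Rational(-2, 103635) ≈ -1.9298e-5)
E = -8057 (E = Add(Add(3491, Add(4093, 8753)), -24394) = Add(Add(3491, 12846), -24394) = Add(16337, -24394) = -8057)
Mul(E, Pow(H, -1)) = Mul(-8057, Pow(Rational(-2, 103635), -1)) = Mul(-8057, Rational(-103635, 2)) = Rational(834987195, 2)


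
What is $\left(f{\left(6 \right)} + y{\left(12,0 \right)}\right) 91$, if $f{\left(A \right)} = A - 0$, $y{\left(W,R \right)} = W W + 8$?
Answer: $14378$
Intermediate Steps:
$y{\left(W,R \right)} = 8 + W^{2}$ ($y{\left(W,R \right)} = W^{2} + 8 = 8 + W^{2}$)
$f{\left(A \right)} = A$ ($f{\left(A \right)} = A + 0 = A$)
$\left(f{\left(6 \right)} + y{\left(12,0 \right)}\right) 91 = \left(6 + \left(8 + 12^{2}\right)\right) 91 = \left(6 + \left(8 + 144\right)\right) 91 = \left(6 + 152\right) 91 = 158 \cdot 91 = 14378$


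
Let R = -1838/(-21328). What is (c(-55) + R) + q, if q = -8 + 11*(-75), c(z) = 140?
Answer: -7389233/10664 ≈ -692.91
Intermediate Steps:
R = 919/10664 (R = -1838*(-1/21328) = 919/10664 ≈ 0.086178)
q = -833 (q = -8 - 825 = -833)
(c(-55) + R) + q = (140 + 919/10664) - 833 = 1493879/10664 - 833 = -7389233/10664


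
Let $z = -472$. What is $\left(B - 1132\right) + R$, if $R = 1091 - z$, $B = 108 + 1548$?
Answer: $2087$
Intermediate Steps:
$B = 1656$
$R = 1563$ ($R = 1091 - -472 = 1091 + 472 = 1563$)
$\left(B - 1132\right) + R = \left(1656 - 1132\right) + 1563 = 524 + 1563 = 2087$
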